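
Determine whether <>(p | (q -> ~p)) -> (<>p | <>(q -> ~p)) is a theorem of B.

Valid

Tableau for the negation ~(<>(p | (q -> ~p)) -> (<>p | <>(q -> ~p))):
1. ~(<>(p | (q -> ~p)) -> (<>p | <>(q -> ~p))), 0
2. <>(p | (q -> ~p)), 0   [~->-rule on 1]
3. ~(<>p | <>(q -> ~p)), 0   [~->-rule on 1]
4. ~<>p, 0   [~|-rule on 3]
5. ~<>(q -> ~p), 0   [~|-rule on 3]
6. ~p, 0   [~<>-rule on 4 via 0R0]
7. ~(q -> ~p), 0   [~<>-rule on 5 via 0R0]
8. q, 0   [~->-rule on 7]
9. p, 0   [~->-rule on 7]
Accessibility: 0R0
Branch closes: p and ~p both at 0.
Every branch of the negation's tableau closes; the branch above is one of them.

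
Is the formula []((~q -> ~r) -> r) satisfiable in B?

1. []((~q -> ~r) -> r), 0
2. (~q -> ~r) -> r, 0
3. r, 0
Accessibility: 0R0

Satisfiable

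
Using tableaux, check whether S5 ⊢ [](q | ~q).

Tableau for the negation ~[](q | ~q):
1. ~[](q | ~q), w0
2. ~(q | ~q), w1   [~[]-rule on 1: fresh world w1, w0Rw1]
3. ~q, w1   [~|-rule on 2]
4. q, w1   [~|-rule on 2]
Accessibility: w0Rw0, w0Rw1, w1Rw0, w1Rw1
Branch closes: q and ~q both at w1.
All branches of the negation close; one closing branch shown above.

Valid in S5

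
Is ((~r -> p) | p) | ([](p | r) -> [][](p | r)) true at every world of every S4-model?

Valid

Tableau for the negation ~(((~r -> p) | p) | ([](p | r) -> [][](p | r))):
1. ~(((~r -> p) | p) | ([](p | r) -> [][](p | r))), u
2. ~((~r -> p) | p), u
3. ~([](p | r) -> [][](p | r)), u
4. ~(~r -> p), u
5. ~p, u
6. [](p | r), u
7. ~[][](p | r), u
8. ~r, u
9. p | r, u
10. r, u
Accessibility: uRu
Branch closes: r and ~r both at u.
All branches of the negation close; one closing branch shown above.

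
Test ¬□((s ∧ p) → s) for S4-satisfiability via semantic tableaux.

Unsatisfiable (every branch closes)

1. ¬□((s ∧ p) → s), w0
2. ¬((s ∧ p) → s), w1   [¬□-rule on 1: fresh world w1, w0Rw1]
3. s ∧ p, w1   [¬→-rule on 2]
4. ¬s, w1   [¬→-rule on 2]
5. s, w1   [∧-rule on 3]
6. p, w1   [∧-rule on 3]
Accessibility: w0Rw0, w0Rw1, w1Rw1
Branch closes: s and ¬s both at w1.
(One branch shown.) All branches close.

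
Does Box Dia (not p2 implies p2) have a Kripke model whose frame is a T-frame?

1. Box Dia (not p2 implies p2), 0
2. Dia (not p2 implies p2), 0   [Box-rule on 1 via 0R0]
3. not p2 implies p2, 1   [Dia-rule on 2: fresh world 1, 0R1]
4. Dia (not p2 implies p2), 1   [Box-rule on 1 via 0R1]
5. p2, 1   [implies-rule on 3 (branches; this branch)]
6. not p2 implies p2, 2   [Dia-rule on 4: fresh world 2, 1R2]
7. p2, 2   [implies-rule on 6 (branches; this branch)]
Accessibility: 0R0, 0R1, 1R1, 1R2, 2R2

Satisfiable (open branch found)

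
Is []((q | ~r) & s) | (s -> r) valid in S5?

Tableau for the negation ~([]((q | ~r) & s) | (s -> r)):
1. ~([]((q | ~r) & s) | (s -> r)), u
2. ~[]((q | ~r) & s), u
3. ~(s -> r), u
4. s, u
5. ~r, u
6. ~((q | ~r) & s), v
7. ~s, v
Accessibility: uRu, uRv, vRu, vRv
The negation has an open branch (countermodel exists).

Not valid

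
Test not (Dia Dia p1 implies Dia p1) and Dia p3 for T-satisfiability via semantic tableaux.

1. not (Dia Dia p1 implies Dia p1) and Dia p3, u
2. not (Dia Dia p1 implies Dia p1), u
3. Dia p3, u
4. Dia Dia p1, u
5. not Dia p1, u
6. not p1, u
7. p3, v
8. not p1, v
9. Dia p1, w
10. not p1, w
11. p1, x
Accessibility: uRu, uRv, uRw, vRv, wRw, wRx, xRx

Satisfiable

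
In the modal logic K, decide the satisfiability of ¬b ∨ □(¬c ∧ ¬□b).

1. ¬b ∨ □(¬c ∧ ¬□b), 0
2. □(¬c ∧ ¬□b), 0

Satisfiable (open branch found)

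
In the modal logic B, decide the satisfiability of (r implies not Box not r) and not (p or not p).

Unsatisfiable

1. (r implies not Box not r) and not (p or not p), w0
2. r implies not Box not r, w0
3. not (p or not p), w0
4. not p, w0
5. p, w0
Accessibility: w0Rw0
Branch closes: p and not p both at w0.
(One branch shown.) All branches close.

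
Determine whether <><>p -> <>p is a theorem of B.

Tableau for the negation ~(<><>p -> <>p):
1. ~(<><>p -> <>p), 0
2. <><>p, 0   [~->-rule on 1]
3. ~<>p, 0   [~->-rule on 1]
4. ~p, 0   [~<>-rule on 3 via 0R0]
5. <>p, 1   [<>-rule on 2: fresh world 1, 0R1]
6. ~p, 1   [~<>-rule on 3 via 0R1]
7. p, 2   [<>-rule on 5: fresh world 2, 1R2]
Accessibility: 0R0, 0R1, 1R0, 1R1, 1R2, 2R1, 2R2
The negation has an open branch (countermodel exists).

Invalid (countermodel exists)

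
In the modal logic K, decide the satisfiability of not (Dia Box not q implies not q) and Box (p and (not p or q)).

1. not (Dia Box not q implies not q) and Box (p and (not p or q)), u
2. not (Dia Box not q implies not q), u   [and-rule on 1]
3. Box (p and (not p or q)), u   [and-rule on 1]
4. Dia Box not q, u   [neg-implies-rule on 2]
5. q, u   [neg-implies-rule on 2]
6. Box not q, v   [Dia-rule on 4: fresh world v, uRv]
7. p and (not p or q), v   [Box-rule on 3 via uRv]
8. p, v   [and-rule on 7]
9. not p or q, v   [and-rule on 7]
10. q, v   [or-rule on 9 (branches; this branch)]
Accessibility: uRv

Satisfiable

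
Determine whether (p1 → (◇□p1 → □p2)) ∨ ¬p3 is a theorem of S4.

Tableau for the negation ¬((p1 → (◇□p1 → □p2)) ∨ ¬p3):
1. ¬((p1 → (◇□p1 → □p2)) ∨ ¬p3), w0
2. ¬(p1 → (◇□p1 → □p2)), w0
3. p3, w0
4. p1, w0
5. ¬(◇□p1 → □p2), w0
6. ◇□p1, w0
7. ¬□p2, w0
8. □p1, w1
9. p1, w1
10. ¬p2, w2
Accessibility: w0Rw0, w0Rw1, w0Rw2, w1Rw1, w2Rw2
The negation has an open branch (countermodel exists).

Invalid (countermodel exists)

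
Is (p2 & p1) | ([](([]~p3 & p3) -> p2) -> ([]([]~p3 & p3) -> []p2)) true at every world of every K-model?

Yes, valid

Tableau for the negation ~((p2 & p1) | ([](([]~p3 & p3) -> p2) -> ([]([]~p3 & p3) -> []p2))):
1. ~((p2 & p1) | ([](([]~p3 & p3) -> p2) -> ([]([]~p3 & p3) -> []p2))), w0
2. ~(p2 & p1), w0
3. ~([](([]~p3 & p3) -> p2) -> ([]([]~p3 & p3) -> []p2)), w0
4. [](([]~p3 & p3) -> p2), w0
5. ~([]([]~p3 & p3) -> []p2), w0
6. []([]~p3 & p3), w0
7. ~[]p2, w0
8. ~p1, w0
9. ~p2, w1
10. ([]~p3 & p3) -> p2, w1
11. []~p3 & p3, w1
12. []~p3, w1
13. p3, w1
14. ~([]~p3 & p3), w1
15. ~[]~p3, w1
16. p3, w2
17. ~p3, w2
Accessibility: w0Rw1, w1Rw2
Branch closes: p3 and ~p3 both at w2.
All branches of the negation close; one closing branch shown above.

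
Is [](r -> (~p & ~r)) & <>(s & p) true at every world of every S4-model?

Invalid (countermodel exists)

Tableau for the negation ~([](r -> (~p & ~r)) & <>(s & p)):
1. ~([](r -> (~p & ~r)) & <>(s & p)), w0
2. ~<>(s & p), w0
3. ~(s & p), w0
4. ~p, w0
Accessibility: w0Rw0
The negation has an open branch (countermodel exists).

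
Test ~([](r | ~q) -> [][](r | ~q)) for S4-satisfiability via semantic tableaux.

Unsatisfiable (every branch closes)

1. ~([](r | ~q) -> [][](r | ~q)), w0
2. [](r | ~q), w0
3. ~[][](r | ~q), w0
4. r | ~q, w0
5. ~q, w0
6. ~[](r | ~q), w1
7. r | ~q, w1
8. ~q, w1
9. ~(r | ~q), w2
10. ~r, w2
11. q, w2
12. r | ~q, w2
13. ~q, w2
Accessibility: w0Rw0, w0Rw1, w0Rw2, w1Rw1, w1Rw2, w2Rw2
Branch closes: q and ~q both at w2.
All branches of the tableau close; one closing branch shown above.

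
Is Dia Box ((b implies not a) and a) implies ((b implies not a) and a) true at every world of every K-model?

Tableau for the negation not (Dia Box ((b implies not a) and a) implies ((b implies not a) and a)):
1. not (Dia Box ((b implies not a) and a) implies ((b implies not a) and a)), w0
2. Dia Box ((b implies not a) and a), w0
3. not ((b implies not a) and a), w0
4. not a, w0
5. Box ((b implies not a) and a), w1
Accessibility: w0Rw1
The negation has an open branch (countermodel exists).

Invalid (countermodel exists)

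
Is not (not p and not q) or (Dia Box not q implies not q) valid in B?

Tableau for the negation not (not (not p and not q) or (Dia Box not q implies not q)):
1. not (not (not p and not q) or (Dia Box not q implies not q)), w0
2. not p and not q, w0
3. not (Dia Box not q implies not q), w0
4. not p, w0
5. not q, w0
6. Dia Box not q, w0
7. q, w0
Accessibility: w0Rw0
Branch closes: q and not q both at w0.
All branches of the negation close; one closing branch shown above.

Valid in B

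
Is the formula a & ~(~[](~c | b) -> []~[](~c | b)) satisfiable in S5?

Unsatisfiable (every branch closes)

1. a & ~(~[](~c | b) -> []~[](~c | b)), w0
2. a, w0
3. ~(~[](~c | b) -> []~[](~c | b)), w0
4. ~[](~c | b), w0
5. ~[]~[](~c | b), w0
6. ~(~c | b), w1
7. c, w1
8. ~b, w1
9. [](~c | b), w2
10. ~c | b, w0
11. ~c | b, w1
12. ~c | b, w2
13. b, w0
14. b, w1
Accessibility: w0Rw0, w0Rw1, w0Rw2, w1Rw0, w1Rw1, w1Rw2, w2Rw0, w2Rw1, w2Rw2
Branch closes: b and ~b both at w1.
(One branch shown.) All branches close.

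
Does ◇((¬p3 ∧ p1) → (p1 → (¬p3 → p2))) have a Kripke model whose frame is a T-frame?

1. ◇((¬p3 ∧ p1) → (p1 → (¬p3 → p2))), w0
2. (¬p3 ∧ p1) → (p1 → (¬p3 → p2)), w1   [◇-rule on 1: fresh world w1, w0Rw1]
3. p1 → (¬p3 → p2), w1   [→-rule on 2 (branches; this branch)]
4. ¬p3 → p2, w1   [→-rule on 3 (branches; this branch)]
5. p2, w1   [→-rule on 4 (branches; this branch)]
Accessibility: w0Rw0, w0Rw1, w1Rw1

Satisfiable (open branch found)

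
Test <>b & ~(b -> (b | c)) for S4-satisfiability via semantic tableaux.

Unsatisfiable

1. <>b & ~(b -> (b | c)), 0
2. <>b, 0
3. ~(b -> (b | c)), 0
4. b, 0
5. ~(b | c), 0
6. ~b, 0
7. ~c, 0
Accessibility: 0R0
Branch closes: b and ~b both at 0.
(One branch shown.) All branches close.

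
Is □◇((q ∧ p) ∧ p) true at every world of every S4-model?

Tableau for the negation ¬□◇((q ∧ p) ∧ p):
1. ¬□◇((q ∧ p) ∧ p), 0
2. ¬◇((q ∧ p) ∧ p), 1   [¬□-rule on 1: fresh world 1, 0R1]
3. ¬((q ∧ p) ∧ p), 1   [¬◇-rule on 2 via 1R1]
4. ¬p, 1   [¬∧-rule on 3 (branches; this branch)]
Accessibility: 0R0, 0R1, 1R1
The negation has an open branch (countermodel exists).

No, not valid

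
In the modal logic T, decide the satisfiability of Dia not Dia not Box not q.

Satisfiable (open branch found)

1. Dia not Dia not Box not q, u
2. not Dia not Box not q, v   [Dia-rule on 1: fresh world v, uRv]
3. Box not q, v   [neg-Dia-rule on 2 via vRv]
4. not q, v   [Box-rule on 3 via vRv]
Accessibility: uRu, uRv, vRv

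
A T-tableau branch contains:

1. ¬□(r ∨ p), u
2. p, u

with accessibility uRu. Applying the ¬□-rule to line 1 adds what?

a fresh world v with uRv, and ¬(r ∨ p) at v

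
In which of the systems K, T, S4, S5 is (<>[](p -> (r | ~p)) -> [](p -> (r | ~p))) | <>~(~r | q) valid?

S5

S4-tableau for the negation ~((<>[](p -> (r | ~p)) -> [](p -> (r | ~p))) | <>~(~r | q)):
1. ~((<>[](p -> (r | ~p)) -> [](p -> (r | ~p))) | <>~(~r | q)), u
2. ~(<>[](p -> (r | ~p)) -> [](p -> (r | ~p))), u   [~|-rule on 1]
3. ~<>~(~r | q), u   [~|-rule on 1]
4. <>[](p -> (r | ~p)), u   [~->-rule on 2]
5. ~[](p -> (r | ~p)), u   [~->-rule on 2]
6. ~r | q, u   [~<>-rule on 3 via uRu]
7. q, u   [|-rule on 6 (branches; this branch)]
8. [](p -> (r | ~p)), v   [<>-rule on 4: fresh world v, uRv]
9. ~r | q, v   [~<>-rule on 3 via uRv]
10. p -> (r | ~p), v   [[]-rule on 8 via vRv]
11. q, v   [|-rule on 9 (branches; this branch)]
12. r | ~p, v   [->-rule on 10 (branches; this branch)]
13. ~p, v   [|-rule on 12 (branches; this branch)]
14. ~(p -> (r | ~p)), w   [~[]-rule on 5: fresh world w, uRw]
15. p, w   [~->-rule on 14]
16. ~(r | ~p), w   [~->-rule on 14]
17. ~r, w   [~|-rule on 16]
18. ~r | q, w   [~<>-rule on 3 via uRw]
19. q, w   [|-rule on 18 (branches; this branch)]
Accessibility: uRu, uRv, uRw, vRv, wRw
Complete open branch: countermodel on an S4-frame, so not valid in S4, nor in K, T (the same frame is also a K-frame and a T-frame).
S5-tableau for the negation ~((<>[](p -> (r | ~p)) -> [](p -> (r | ~p))) | <>~(~r | q)):
1. ~((<>[](p -> (r | ~p)) -> [](p -> (r | ~p))) | <>~(~r | q)), u
2. ~(<>[](p -> (r | ~p)) -> [](p -> (r | ~p))), u   [~|-rule on 1]
3. ~<>~(~r | q), u   [~|-rule on 1]
4. <>[](p -> (r | ~p)), u   [~->-rule on 2]
5. ~[](p -> (r | ~p)), u   [~->-rule on 2]
6. ~r | q, u   [~<>-rule on 3 via uRu]
7. q, u   [|-rule on 6 (branches; this branch)]
8. [](p -> (r | ~p)), v   [<>-rule on 4: fresh world v, uRv]
9. ~r | q, v   [~<>-rule on 3 via uRv]
10. p -> (r | ~p), u   [[]-rule on 8 via vRu]
11. p -> (r | ~p), v   [[]-rule on 8 via vRv]
12. q, v   [|-rule on 9 (branches; this branch)]
13. r | ~p, u   [->-rule on 10 (branches; this branch)]
14. r | ~p, v   [->-rule on 11 (branches; this branch)]
15. ~p, u   [|-rule on 13 (branches; this branch)]
16. ~p, v   [|-rule on 14 (branches; this branch)]
17. ~(p -> (r | ~p)), w   [~[]-rule on 5: fresh world w, uRw]
18. p, w   [~->-rule on 17]
19. ~(r | ~p), w   [~->-rule on 17]
20. ~r, w   [~|-rule on 19]
21. ~r | q, w   [~<>-rule on 3 via uRw]
22. p -> (r | ~p), w   [[]-rule on 8 via vRw]
23. q, w   [|-rule on 21 (branches; this branch)]
24. r | ~p, w   [->-rule on 22 (branches; this branch)]
25. ~p, w   [|-rule on 24 (branches; this branch)]
Accessibility: uRu, uRv, uRw, vRu, vRv, vRw, wRu, wRv, wRw
Branch closes: p and ~p both at w.
Every branch closes (one shown): valid in S5.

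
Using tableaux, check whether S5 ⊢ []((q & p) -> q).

Tableau for the negation ~[]((q & p) -> q):
1. ~[]((q & p) -> q), 0
2. ~((q & p) -> q), 1   [~[]-rule on 1: fresh world 1, 0R1]
3. q & p, 1   [~->-rule on 2]
4. ~q, 1   [~->-rule on 2]
5. q, 1   [&-rule on 3]
6. p, 1   [&-rule on 3]
Accessibility: 0R0, 0R1, 1R0, 1R1
Branch closes: q and ~q both at 1.
All branches of the negation close; one closing branch shown above.

Valid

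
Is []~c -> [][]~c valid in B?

Not valid

Tableau for the negation ~([]~c -> [][]~c):
1. ~([]~c -> [][]~c), 0
2. []~c, 0   [~->-rule on 1]
3. ~[][]~c, 0   [~->-rule on 1]
4. ~c, 0   [[]-rule on 2 via 0R0]
5. ~[]~c, 1   [~[]-rule on 3: fresh world 1, 0R1]
6. ~c, 1   [[]-rule on 2 via 0R1]
7. c, 2   [~[]-rule on 5: fresh world 2, 1R2]
Accessibility: 0R0, 0R1, 1R0, 1R1, 1R2, 2R1, 2R2
The negation has an open branch (countermodel exists).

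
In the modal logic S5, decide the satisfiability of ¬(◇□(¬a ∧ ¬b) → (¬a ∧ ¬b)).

Unsatisfiable

1. ¬(◇□(¬a ∧ ¬b) → (¬a ∧ ¬b)), 0
2. ◇□(¬a ∧ ¬b), 0
3. ¬(¬a ∧ ¬b), 0
4. b, 0
5. □(¬a ∧ ¬b), 1
6. ¬a ∧ ¬b, 0
7. ¬a, 0
8. ¬b, 0
Accessibility: 0R0, 0R1, 1R0, 1R1
Branch closes: b and ¬b both at 0.
All branches of the tableau close; one closing branch shown above.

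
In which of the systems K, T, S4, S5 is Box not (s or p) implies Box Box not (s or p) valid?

T-tableau for the negation not (Box not (s or p) implies Box Box not (s or p)):
1. not (Box not (s or p) implies Box Box not (s or p)), u
2. Box not (s or p), u   [neg-implies-rule on 1]
3. not Box Box not (s or p), u   [neg-implies-rule on 1]
4. not (s or p), u   [Box-rule on 2 via uRu]
5. not s, u   [neg-or-rule on 4]
6. not p, u   [neg-or-rule on 4]
7. not Box not (s or p), v   [neg-Box-rule on 3: fresh world v, uRv]
8. not (s or p), v   [Box-rule on 2 via uRv]
9. not s, v   [neg-or-rule on 8]
10. not p, v   [neg-or-rule on 8]
11. s or p, w   [neg-Box-rule on 7: fresh world w, vRw]
12. p, w   [or-rule on 11 (branches; this branch)]
Accessibility: uRu, uRv, vRv, vRw, wRw
Complete open branch: countermodel on a T-frame, so not valid in T, nor in K (the same frame is also a K-frame).
S4-tableau for the negation not (Box not (s or p) implies Box Box not (s or p)):
1. not (Box not (s or p) implies Box Box not (s or p)), u
2. Box not (s or p), u   [neg-implies-rule on 1]
3. not Box Box not (s or p), u   [neg-implies-rule on 1]
4. not (s or p), u   [Box-rule on 2 via uRu]
5. not s, u   [neg-or-rule on 4]
6. not p, u   [neg-or-rule on 4]
7. not Box not (s or p), v   [neg-Box-rule on 3: fresh world v, uRv]
8. not (s or p), v   [Box-rule on 2 via uRv]
9. not s, v   [neg-or-rule on 8]
10. not p, v   [neg-or-rule on 8]
11. s or p, w   [neg-Box-rule on 7: fresh world w, vRw]
12. not (s or p), w   [Box-rule on 2 via uRw]
13. not s, w   [neg-or-rule on 12]
14. not p, w   [neg-or-rule on 12]
15. p, w   [or-rule on 11 (branches; this branch)]
Accessibility: uRu, uRv, uRw, vRv, vRw, wRw
Branch closes: p and not p both at w.
Every branch closes (one shown): valid in S4, hence also in S5 (every theorem of S4 is a theorem of S5).

S4, S5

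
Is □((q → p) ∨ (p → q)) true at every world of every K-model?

Tableau for the negation ¬□((q → p) ∨ (p → q)):
1. ¬□((q → p) ∨ (p → q)), w0
2. ¬((q → p) ∨ (p → q)), w1   [¬□-rule on 1: fresh world w1, w0Rw1]
3. ¬(q → p), w1   [¬∨-rule on 2]
4. ¬(p → q), w1   [¬∨-rule on 2]
5. q, w1   [¬→-rule on 3]
6. ¬p, w1   [¬→-rule on 3]
7. p, w1   [¬→-rule on 4]
8. ¬q, w1   [¬→-rule on 4]
Accessibility: w0Rw1
Branch closes: p and ¬p both at w1.
Every branch of the negation's tableau closes; the branch above is one of them.

Valid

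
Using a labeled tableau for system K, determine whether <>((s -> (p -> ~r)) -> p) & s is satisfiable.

1. <>((s -> (p -> ~r)) -> p) & s, 0
2. <>((s -> (p -> ~r)) -> p), 0   [&-rule on 1]
3. s, 0   [&-rule on 1]
4. (s -> (p -> ~r)) -> p, 1   [<>-rule on 2: fresh world 1, 0R1]
5. p, 1   [->-rule on 4 (branches; this branch)]
Accessibility: 0R1

Yes, satisfiable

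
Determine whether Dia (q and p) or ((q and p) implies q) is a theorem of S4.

Tableau for the negation not (Dia (q and p) or ((q and p) implies q)):
1. not (Dia (q and p) or ((q and p) implies q)), 0
2. not Dia (q and p), 0   [neg-or-rule on 1]
3. not ((q and p) implies q), 0   [neg-or-rule on 1]
4. q and p, 0   [neg-implies-rule on 3]
5. not q, 0   [neg-implies-rule on 3]
6. q, 0   [and-rule on 4]
7. p, 0   [and-rule on 4]
Accessibility: 0R0
Branch closes: q and not q both at 0.
Every branch of the negation's tableau closes; the branch above is one of them.

Yes, valid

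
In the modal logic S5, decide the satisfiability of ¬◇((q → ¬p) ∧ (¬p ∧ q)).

1. ¬◇((q → ¬p) ∧ (¬p ∧ q)), u
2. ¬((q → ¬p) ∧ (¬p ∧ q)), u
3. ¬(¬p ∧ q), u
4. ¬q, u
Accessibility: uRu

Satisfiable (open branch found)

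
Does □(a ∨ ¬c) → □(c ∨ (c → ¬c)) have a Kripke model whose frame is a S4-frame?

1. □(a ∨ ¬c) → □(c ∨ (c → ¬c)), 0
2. □(c ∨ (c → ¬c)), 0   [→-rule on 1 (branches; this branch)]
3. c ∨ (c → ¬c), 0   [□-rule on 2 via 0R0]
4. c → ¬c, 0   [∨-rule on 3 (branches; this branch)]
5. ¬c, 0   [→-rule on 4 (branches; this branch)]
Accessibility: 0R0

Satisfiable (open branch found)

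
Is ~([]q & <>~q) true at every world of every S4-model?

Tableau for the negation []q & <>~q:
1. []q & <>~q, w0
2. []q, w0   [&-rule on 1]
3. <>~q, w0   [&-rule on 1]
4. q, w0   [[]-rule on 2 via w0Rw0]
5. ~q, w1   [<>-rule on 3: fresh world w1, w0Rw1]
6. q, w1   [[]-rule on 2 via w0Rw1]
Accessibility: w0Rw0, w0Rw1, w1Rw1
Branch closes: q and ~q both at w1.
All branches of the negation close; one closing branch shown above.

Yes, valid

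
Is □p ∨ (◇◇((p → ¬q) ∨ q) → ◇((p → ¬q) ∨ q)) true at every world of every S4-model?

Yes, valid

Tableau for the negation ¬(□p ∨ (◇◇((p → ¬q) ∨ q) → ◇((p → ¬q) ∨ q))):
1. ¬(□p ∨ (◇◇((p → ¬q) ∨ q) → ◇((p → ¬q) ∨ q))), w0
2. ¬□p, w0
3. ¬(◇◇((p → ¬q) ∨ q) → ◇((p → ¬q) ∨ q)), w0
4. ◇◇((p → ¬q) ∨ q), w0
5. ¬◇((p → ¬q) ∨ q), w0
6. ¬((p → ¬q) ∨ q), w0
7. ¬(p → ¬q), w0
8. ¬q, w0
9. p, w0
10. q, w0
Accessibility: w0Rw0
Branch closes: q and ¬q both at w0.
All branches of the negation close; one closing branch shown above.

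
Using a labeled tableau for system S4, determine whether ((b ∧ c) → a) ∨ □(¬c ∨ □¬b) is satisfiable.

Yes, satisfiable

1. ((b ∧ c) → a) ∨ □(¬c ∨ □¬b), 0
2. □(¬c ∨ □¬b), 0
3. ¬c ∨ □¬b, 0
4. □¬b, 0
5. ¬b, 0
Accessibility: 0R0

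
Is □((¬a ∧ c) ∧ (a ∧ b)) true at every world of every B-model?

Not valid

Tableau for the negation ¬□((¬a ∧ c) ∧ (a ∧ b)):
1. ¬□((¬a ∧ c) ∧ (a ∧ b)), 0
2. ¬((¬a ∧ c) ∧ (a ∧ b)), 1
3. ¬(a ∧ b), 1
4. ¬b, 1
Accessibility: 0R0, 0R1, 1R0, 1R1
The negation has an open branch (countermodel exists).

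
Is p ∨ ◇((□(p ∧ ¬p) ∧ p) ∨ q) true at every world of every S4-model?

Tableau for the negation ¬(p ∨ ◇((□(p ∧ ¬p) ∧ p) ∨ q)):
1. ¬(p ∨ ◇((□(p ∧ ¬p) ∧ p) ∨ q)), w0
2. ¬p, w0   [¬∨-rule on 1]
3. ¬◇((□(p ∧ ¬p) ∧ p) ∨ q), w0   [¬∨-rule on 1]
4. ¬((□(p ∧ ¬p) ∧ p) ∨ q), w0   [¬◇-rule on 3 via w0Rw0]
5. ¬(□(p ∧ ¬p) ∧ p), w0   [¬∨-rule on 4]
6. ¬q, w0   [¬∨-rule on 4]
Accessibility: w0Rw0
The negation has an open branch (countermodel exists).

Invalid (countermodel exists)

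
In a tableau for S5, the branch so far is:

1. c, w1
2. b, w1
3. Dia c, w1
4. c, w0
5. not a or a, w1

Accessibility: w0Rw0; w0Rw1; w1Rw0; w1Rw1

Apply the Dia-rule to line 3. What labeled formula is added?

a fresh world w2 with w1Rw2, and c at w2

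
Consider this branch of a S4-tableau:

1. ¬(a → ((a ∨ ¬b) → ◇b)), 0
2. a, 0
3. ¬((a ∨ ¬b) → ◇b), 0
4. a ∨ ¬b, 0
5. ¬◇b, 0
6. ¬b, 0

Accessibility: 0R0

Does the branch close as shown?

There is no literal clash: for every atom and world, at most one sign appears.

Not closed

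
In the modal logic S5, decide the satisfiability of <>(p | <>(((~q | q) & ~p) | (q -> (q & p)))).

1. <>(p | <>(((~q | q) & ~p) | (q -> (q & p)))), u
2. p | <>(((~q | q) & ~p) | (q -> (q & p))), v
3. <>(((~q | q) & ~p) | (q -> (q & p))), v
4. ((~q | q) & ~p) | (q -> (q & p)), w
5. q -> (q & p), w
6. q & p, w
7. q, w
8. p, w
Accessibility: uRu, uRv, uRw, vRu, vRv, vRw, wRu, wRv, wRw

Satisfiable (open branch found)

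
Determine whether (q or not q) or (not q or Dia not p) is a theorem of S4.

Yes, valid

Tableau for the negation not ((q or not q) or (not q or Dia not p)):
1. not ((q or not q) or (not q or Dia not p)), u
2. not (q or not q), u   [neg-or-rule on 1]
3. not (not q or Dia not p), u   [neg-or-rule on 1]
4. not q, u   [neg-or-rule on 2]
5. q, u   [neg-or-rule on 2]
Accessibility: uRu
Branch closes: q and not q both at u.
Every branch of the negation's tableau closes; the branch above is one of them.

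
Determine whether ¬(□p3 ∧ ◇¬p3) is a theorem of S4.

Tableau for the negation □p3 ∧ ◇¬p3:
1. □p3 ∧ ◇¬p3, w0
2. □p3, w0
3. ◇¬p3, w0
4. p3, w0
5. ¬p3, w1
6. p3, w1
Accessibility: w0Rw0, w0Rw1, w1Rw1
Branch closes: p3 and ¬p3 both at w1.
All branches of the negation close; one closing branch shown above.

Valid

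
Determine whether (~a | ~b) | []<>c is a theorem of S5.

Tableau for the negation ~((~a | ~b) | []<>c):
1. ~((~a | ~b) | []<>c), 0
2. ~(~a | ~b), 0
3. ~[]<>c, 0
4. a, 0
5. b, 0
6. ~<>c, 1
7. ~c, 0
8. ~c, 1
Accessibility: 0R0, 0R1, 1R0, 1R1
The negation has an open branch (countermodel exists).

No, not valid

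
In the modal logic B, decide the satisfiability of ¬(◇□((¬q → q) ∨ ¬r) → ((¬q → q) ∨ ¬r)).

Unsatisfiable (every branch closes)

1. ¬(◇□((¬q → q) ∨ ¬r) → ((¬q → q) ∨ ¬r)), w0
2. ◇□((¬q → q) ∨ ¬r), w0   [¬→-rule on 1]
3. ¬((¬q → q) ∨ ¬r), w0   [¬→-rule on 1]
4. ¬(¬q → q), w0   [¬∨-rule on 3]
5. r, w0   [¬∨-rule on 3]
6. ¬q, w0   [¬→-rule on 4]
7. □((¬q → q) ∨ ¬r), w1   [◇-rule on 2: fresh world w1, w0Rw1]
8. (¬q → q) ∨ ¬r, w0   [□-rule on 7 via w1Rw0]
9. (¬q → q) ∨ ¬r, w1   [□-rule on 7 via w1Rw1]
10. ¬q → q, w0   [∨-rule on 8 (branches; this branch)]
11. ¬r, w1   [∨-rule on 9 (branches; this branch)]
12. q, w0   [→-rule on 10 (branches; this branch)]
Accessibility: w0Rw0, w0Rw1, w1Rw0, w1Rw1
Branch closes: q and ¬q both at w0.
Every branch closes; the branch above is one of them.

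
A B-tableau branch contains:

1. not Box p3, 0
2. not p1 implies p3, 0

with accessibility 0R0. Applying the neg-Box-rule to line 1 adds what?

a fresh world 1 with 0R1, and not p3 at 1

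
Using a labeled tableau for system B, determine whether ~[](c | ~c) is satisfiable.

Unsatisfiable (every branch closes)

1. ~[](c | ~c), u
2. ~(c | ~c), v   [~[]-rule on 1: fresh world v, uRv]
3. ~c, v   [~|-rule on 2]
4. c, v   [~|-rule on 2]
Accessibility: uRu, uRv, vRu, vRv
Branch closes: c and ~c both at v.
(One branch shown.) All branches close.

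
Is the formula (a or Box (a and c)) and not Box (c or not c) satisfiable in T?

1. (a or Box (a and c)) and not Box (c or not c), 0
2. a or Box (a and c), 0   [and-rule on 1]
3. not Box (c or not c), 0   [and-rule on 1]
4. Box (a and c), 0   [or-rule on 2 (branches; this branch)]
5. a and c, 0   [Box-rule on 4 via 0R0]
6. a, 0   [and-rule on 5]
7. c, 0   [and-rule on 5]
8. not (c or not c), 1   [neg-Box-rule on 3: fresh world 1, 0R1]
9. not c, 1   [neg-or-rule on 8]
10. c, 1   [neg-or-rule on 8]
Accessibility: 0R0, 0R1, 1R1
Branch closes: c and not c both at 1.
Every branch closes; the branch above is one of them.

Unsatisfiable (every branch closes)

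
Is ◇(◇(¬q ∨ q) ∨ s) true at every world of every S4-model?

Valid in S4

Tableau for the negation ¬◇(◇(¬q ∨ q) ∨ s):
1. ¬◇(◇(¬q ∨ q) ∨ s), w0
2. ¬(◇(¬q ∨ q) ∨ s), w0   [¬◇-rule on 1 via w0Rw0]
3. ¬◇(¬q ∨ q), w0   [¬∨-rule on 2]
4. ¬s, w0   [¬∨-rule on 2]
5. ¬(¬q ∨ q), w0   [¬◇-rule on 3 via w0Rw0]
6. q, w0   [¬∨-rule on 5]
7. ¬q, w0   [¬∨-rule on 5]
Accessibility: w0Rw0
Branch closes: q and ¬q both at w0.
All branches of the negation close; one closing branch shown above.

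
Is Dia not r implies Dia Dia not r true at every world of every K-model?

Tableau for the negation not (Dia not r implies Dia Dia not r):
1. not (Dia not r implies Dia Dia not r), u
2. Dia not r, u
3. not Dia Dia not r, u
4. not r, v
5. not Dia not r, v
Accessibility: uRv
The negation has an open branch (countermodel exists).

No, not valid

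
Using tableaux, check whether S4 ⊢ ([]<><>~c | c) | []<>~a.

Invalid (countermodel exists)

Tableau for the negation ~(([]<><>~c | c) | []<>~a):
1. ~(([]<><>~c | c) | []<>~a), 0
2. ~([]<><>~c | c), 0
3. ~[]<>~a, 0
4. ~[]<><>~c, 0
5. ~c, 0
6. ~<>~a, 1
7. a, 1
8. ~<><>~c, 2
9. ~<>~c, 2
10. c, 2
Accessibility: 0R0, 0R1, 0R2, 1R1, 2R2
The negation has an open branch (countermodel exists).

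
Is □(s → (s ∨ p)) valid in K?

Yes, valid

Tableau for the negation ¬□(s → (s ∨ p)):
1. ¬□(s → (s ∨ p)), w0
2. ¬(s → (s ∨ p)), w1
3. s, w1
4. ¬(s ∨ p), w1
5. ¬s, w1
6. ¬p, w1
Accessibility: w0Rw1
Branch closes: s and ¬s both at w1.
Every branch of the negation's tableau closes; the branch above is one of them.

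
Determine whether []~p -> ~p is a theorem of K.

Tableau for the negation ~([]~p -> ~p):
1. ~([]~p -> ~p), u
2. []~p, u
3. p, u
The negation has an open branch (countermodel exists).

Not valid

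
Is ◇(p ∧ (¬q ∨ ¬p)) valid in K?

Invalid (countermodel exists)

Tableau for the negation ¬◇(p ∧ (¬q ∨ ¬p)):
1. ¬◇(p ∧ (¬q ∨ ¬p)), 0
The negation has an open branch (countermodel exists).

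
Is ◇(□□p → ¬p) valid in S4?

Tableau for the negation ¬◇(□□p → ¬p):
1. ¬◇(□□p → ¬p), u
2. ¬(□□p → ¬p), u
3. □□p, u
4. p, u
5. □p, u
Accessibility: uRu
The negation has an open branch (countermodel exists).

Not valid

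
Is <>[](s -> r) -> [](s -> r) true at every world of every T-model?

Tableau for the negation ~(<>[](s -> r) -> [](s -> r)):
1. ~(<>[](s -> r) -> [](s -> r)), 0
2. <>[](s -> r), 0
3. ~[](s -> r), 0
4. [](s -> r), 1
5. s -> r, 1
6. r, 1
7. ~(s -> r), 2
8. s, 2
9. ~r, 2
Accessibility: 0R0, 0R1, 0R2, 1R1, 2R2
The negation has an open branch (countermodel exists).

Invalid (countermodel exists)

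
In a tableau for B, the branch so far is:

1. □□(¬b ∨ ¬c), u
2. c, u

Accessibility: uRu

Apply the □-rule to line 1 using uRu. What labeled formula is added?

□(¬b ∨ ¬c), u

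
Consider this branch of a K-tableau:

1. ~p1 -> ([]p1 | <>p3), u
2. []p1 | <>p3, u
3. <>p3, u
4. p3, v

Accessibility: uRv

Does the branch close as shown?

There is no literal clash: for every atom and world, at most one sign appears.

Open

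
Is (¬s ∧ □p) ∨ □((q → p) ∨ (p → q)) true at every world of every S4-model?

Yes, valid

Tableau for the negation ¬((¬s ∧ □p) ∨ □((q → p) ∨ (p → q))):
1. ¬((¬s ∧ □p) ∨ □((q → p) ∨ (p → q))), w0
2. ¬(¬s ∧ □p), w0
3. ¬□((q → p) ∨ (p → q)), w0
4. ¬□p, w0
5. ¬((q → p) ∨ (p → q)), w1
6. ¬(q → p), w1
7. ¬(p → q), w1
8. q, w1
9. ¬p, w1
10. p, w1
11. ¬q, w1
Accessibility: w0Rw0, w0Rw1, w1Rw1
Branch closes: p and ¬p both at w1.
Every branch of the negation's tableau closes; the branch above is one of them.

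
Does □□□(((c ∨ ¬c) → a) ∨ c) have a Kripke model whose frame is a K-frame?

1. □□□(((c ∨ ¬c) → a) ∨ c), 0

Satisfiable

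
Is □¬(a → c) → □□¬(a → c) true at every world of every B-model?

Not valid

Tableau for the negation ¬(□¬(a → c) → □□¬(a → c)):
1. ¬(□¬(a → c) → □□¬(a → c)), 0
2. □¬(a → c), 0
3. ¬□□¬(a → c), 0
4. ¬(a → c), 0
5. a, 0
6. ¬c, 0
7. ¬□¬(a → c), 1
8. ¬(a → c), 1
9. a, 1
10. ¬c, 1
11. a → c, 2
12. c, 2
Accessibility: 0R0, 0R1, 1R0, 1R1, 1R2, 2R1, 2R2
The negation has an open branch (countermodel exists).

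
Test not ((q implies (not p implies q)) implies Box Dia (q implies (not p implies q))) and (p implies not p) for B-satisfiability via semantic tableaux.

No, unsatisfiable

1. not ((q implies (not p implies q)) implies Box Dia (q implies (not p implies q))) and (p implies not p), 0
2. not ((q implies (not p implies q)) implies Box Dia (q implies (not p implies q))), 0
3. p implies not p, 0
4. q implies (not p implies q), 0
5. not Box Dia (q implies (not p implies q)), 0
6. not p, 0
7. not p implies q, 0
8. q, 0
9. not Dia (q implies (not p implies q)), 1
10. not (q implies (not p implies q)), 0
11. not (not p implies q), 0
12. not q, 0
Accessibility: 0R0, 0R1, 1R0, 1R1
Branch closes: q and not q both at 0.
All branches of the tableau close; one closing branch shown above.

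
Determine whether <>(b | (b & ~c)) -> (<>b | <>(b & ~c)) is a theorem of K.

Tableau for the negation ~(<>(b | (b & ~c)) -> (<>b | <>(b & ~c))):
1. ~(<>(b | (b & ~c)) -> (<>b | <>(b & ~c))), w0
2. <>(b | (b & ~c)), w0
3. ~(<>b | <>(b & ~c)), w0
4. ~<>b, w0
5. ~<>(b & ~c), w0
6. b | (b & ~c), w1
7. ~b, w1
8. ~(b & ~c), w1
9. b & ~c, w1
10. b, w1
11. ~c, w1
Accessibility: w0Rw1
Branch closes: b and ~b both at w1.
Every branch of the negation's tableau closes; the branch above is one of them.

Valid in K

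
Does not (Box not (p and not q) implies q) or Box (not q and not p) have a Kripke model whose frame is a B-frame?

Satisfiable (open branch found)

1. not (Box not (p and not q) implies q) or Box (not q and not p), w0
2. Box (not q and not p), w0
3. not q and not p, w0
4. not q, w0
5. not p, w0
Accessibility: w0Rw0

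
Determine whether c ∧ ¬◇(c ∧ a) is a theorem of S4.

Invalid (countermodel exists)

Tableau for the negation ¬(c ∧ ¬◇(c ∧ a)):
1. ¬(c ∧ ¬◇(c ∧ a)), w0
2. ◇(c ∧ a), w0
3. c ∧ a, w1
4. c, w1
5. a, w1
Accessibility: w0Rw0, w0Rw1, w1Rw1
The negation has an open branch (countermodel exists).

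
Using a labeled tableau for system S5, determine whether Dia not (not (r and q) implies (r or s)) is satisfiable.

Satisfiable (open branch found)

1. Dia not (not (r and q) implies (r or s)), w0
2. not (not (r and q) implies (r or s)), w1
3. not (r and q), w1
4. not (r or s), w1
5. not r, w1
6. not s, w1
7. not q, w1
Accessibility: w0Rw0, w0Rw1, w1Rw0, w1Rw1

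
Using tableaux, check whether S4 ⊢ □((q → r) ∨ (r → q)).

Tableau for the negation ¬□((q → r) ∨ (r → q)):
1. ¬□((q → r) ∨ (r → q)), 0
2. ¬((q → r) ∨ (r → q)), 1   [¬□-rule on 1: fresh world 1, 0R1]
3. ¬(q → r), 1   [¬∨-rule on 2]
4. ¬(r → q), 1   [¬∨-rule on 2]
5. q, 1   [¬→-rule on 3]
6. ¬r, 1   [¬→-rule on 3]
7. r, 1   [¬→-rule on 4]
8. ¬q, 1   [¬→-rule on 4]
Accessibility: 0R0, 0R1, 1R1
Branch closes: r and ¬r both at 1.
Every branch of the negation's tableau closes; the branch above is one of them.

Yes, valid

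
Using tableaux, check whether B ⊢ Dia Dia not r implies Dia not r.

Tableau for the negation not (Dia Dia not r implies Dia not r):
1. not (Dia Dia not r implies Dia not r), 0
2. Dia Dia not r, 0
3. not Dia not r, 0
4. r, 0
5. Dia not r, 1
6. r, 1
7. not r, 2
Accessibility: 0R0, 0R1, 1R0, 1R1, 1R2, 2R1, 2R2
The negation has an open branch (countermodel exists).

Not valid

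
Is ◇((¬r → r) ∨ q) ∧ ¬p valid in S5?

Tableau for the negation ¬(◇((¬r → r) ∨ q) ∧ ¬p):
1. ¬(◇((¬r → r) ∨ q) ∧ ¬p), u
2. p, u   [¬∧-rule on 1 (branches; this branch)]
Accessibility: uRu
The negation has an open branch (countermodel exists).

Not valid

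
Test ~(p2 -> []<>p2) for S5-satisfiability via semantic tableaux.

1. ~(p2 -> []<>p2), u
2. p2, u
3. ~[]<>p2, u
4. ~<>p2, v
5. ~p2, u
Accessibility: uRu, uRv, vRu, vRv
Branch closes: p2 and ~p2 both at u.
Every branch closes; the branch above is one of them.

Unsatisfiable (every branch closes)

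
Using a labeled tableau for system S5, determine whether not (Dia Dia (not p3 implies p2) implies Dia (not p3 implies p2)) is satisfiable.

1. not (Dia Dia (not p3 implies p2) implies Dia (not p3 implies p2)), w0
2. Dia Dia (not p3 implies p2), w0   [neg-implies-rule on 1]
3. not Dia (not p3 implies p2), w0   [neg-implies-rule on 1]
4. not (not p3 implies p2), w0   [neg-Dia-rule on 3 via w0Rw0]
5. not p3, w0   [neg-implies-rule on 4]
6. not p2, w0   [neg-implies-rule on 4]
7. Dia (not p3 implies p2), w1   [Dia-rule on 2: fresh world w1, w0Rw1]
8. not (not p3 implies p2), w1   [neg-Dia-rule on 3 via w0Rw1]
9. not p3, w1   [neg-implies-rule on 8]
10. not p2, w1   [neg-implies-rule on 8]
11. not p3 implies p2, w2   [Dia-rule on 7: fresh world w2, w1Rw2]
12. not (not p3 implies p2), w2   [neg-Dia-rule on 3 via w0Rw2]
13. not p3, w2   [neg-implies-rule on 12]
14. not p2, w2   [neg-implies-rule on 12]
15. p2, w2   [implies-rule on 11 (branches; this branch)]
Accessibility: w0Rw0, w0Rw1, w0Rw2, w1Rw0, w1Rw1, w1Rw2, w2Rw0, w2Rw1, w2Rw2
Branch closes: p2 and not p2 both at w2.
Every branch closes; the branch above is one of them.

Unsatisfiable (every branch closes)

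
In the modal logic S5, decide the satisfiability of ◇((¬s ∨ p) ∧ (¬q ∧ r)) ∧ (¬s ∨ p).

1. ◇((¬s ∨ p) ∧ (¬q ∧ r)) ∧ (¬s ∨ p), u
2. ◇((¬s ∨ p) ∧ (¬q ∧ r)), u
3. ¬s ∨ p, u
4. p, u
5. (¬s ∨ p) ∧ (¬q ∧ r), v
6. ¬s ∨ p, v
7. ¬q ∧ r, v
8. ¬q, v
9. r, v
10. p, v
Accessibility: uRu, uRv, vRu, vRv

Satisfiable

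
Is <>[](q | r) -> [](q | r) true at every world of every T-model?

Invalid (countermodel exists)

Tableau for the negation ~(<>[](q | r) -> [](q | r)):
1. ~(<>[](q | r) -> [](q | r)), u
2. <>[](q | r), u
3. ~[](q | r), u
4. [](q | r), v
5. q | r, v
6. r, v
7. ~(q | r), w
8. ~q, w
9. ~r, w
Accessibility: uRu, uRv, uRw, vRv, wRw
The negation has an open branch (countermodel exists).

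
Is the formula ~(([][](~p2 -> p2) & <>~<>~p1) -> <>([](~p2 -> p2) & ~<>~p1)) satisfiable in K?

1. ~(([][](~p2 -> p2) & <>~<>~p1) -> <>([](~p2 -> p2) & ~<>~p1)), w0
2. [][](~p2 -> p2) & <>~<>~p1, w0
3. ~<>([](~p2 -> p2) & ~<>~p1), w0
4. [][](~p2 -> p2), w0
5. <>~<>~p1, w0
6. ~<>~p1, w1
7. ~([](~p2 -> p2) & ~<>~p1), w1
8. [](~p2 -> p2), w1
9. ~[](~p2 -> p2), w1
10. ~(~p2 -> p2), w2
11. ~p2, w2
12. p1, w2
13. ~p2 -> p2, w2
14. p2, w2
Accessibility: w0Rw1, w1Rw2
Branch closes: p2 and ~p2 both at w2.
All branches of the tableau close; one closing branch shown above.

No, unsatisfiable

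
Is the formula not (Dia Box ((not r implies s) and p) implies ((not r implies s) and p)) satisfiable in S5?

No, unsatisfiable

1. not (Dia Box ((not r implies s) and p) implies ((not r implies s) and p)), w0
2. Dia Box ((not r implies s) and p), w0
3. not ((not r implies s) and p), w0
4. not (not r implies s), w0
5. not r, w0
6. not s, w0
7. Box ((not r implies s) and p), w1
8. (not r implies s) and p, w0
9. not r implies s, w0
10. p, w0
11. (not r implies s) and p, w1
12. not r implies s, w1
13. p, w1
14. s, w0
Accessibility: w0Rw0, w0Rw1, w1Rw0, w1Rw1
Branch closes: s and not s both at w0.
(One branch shown.) All branches close.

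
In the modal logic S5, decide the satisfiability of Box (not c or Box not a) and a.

Yes, satisfiable

1. Box (not c or Box not a) and a, w0
2. Box (not c or Box not a), w0   [and-rule on 1]
3. a, w0   [and-rule on 1]
4. not c or Box not a, w0   [Box-rule on 2 via w0Rw0]
5. not c, w0   [or-rule on 4 (branches; this branch)]
Accessibility: w0Rw0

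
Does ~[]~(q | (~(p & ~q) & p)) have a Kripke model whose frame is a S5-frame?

1. ~[]~(q | (~(p & ~q) & p)), 0
2. q | (~(p & ~q) & p), 1
3. ~(p & ~q) & p, 1
4. ~(p & ~q), 1
5. p, 1
6. q, 1
Accessibility: 0R0, 0R1, 1R0, 1R1

Satisfiable (open branch found)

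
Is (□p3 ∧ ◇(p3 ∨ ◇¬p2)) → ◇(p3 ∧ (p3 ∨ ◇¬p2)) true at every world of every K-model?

Tableau for the negation ¬((□p3 ∧ ◇(p3 ∨ ◇¬p2)) → ◇(p3 ∧ (p3 ∨ ◇¬p2))):
1. ¬((□p3 ∧ ◇(p3 ∨ ◇¬p2)) → ◇(p3 ∧ (p3 ∨ ◇¬p2))), w0
2. □p3 ∧ ◇(p3 ∨ ◇¬p2), w0
3. ¬◇(p3 ∧ (p3 ∨ ◇¬p2)), w0
4. □p3, w0
5. ◇(p3 ∨ ◇¬p2), w0
6. p3 ∨ ◇¬p2, w1
7. ¬(p3 ∧ (p3 ∨ ◇¬p2)), w1
8. p3, w1
9. ◇¬p2, w1
10. ¬(p3 ∨ ◇¬p2), w1
11. ¬p3, w1
12. ¬◇¬p2, w1
Accessibility: w0Rw1
Branch closes: p3 and ¬p3 both at w1.
Every branch of the negation's tableau closes; the branch above is one of them.

Valid in K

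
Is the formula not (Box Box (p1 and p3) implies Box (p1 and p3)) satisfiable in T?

1. not (Box Box (p1 and p3) implies Box (p1 and p3)), w0
2. Box Box (p1 and p3), w0
3. not Box (p1 and p3), w0
4. Box (p1 and p3), w0
5. p1 and p3, w0
6. p1, w0
7. p3, w0
8. not (p1 and p3), w1
9. Box (p1 and p3), w1
10. p1 and p3, w1
11. p1, w1
12. p3, w1
13. not p3, w1
Accessibility: w0Rw0, w0Rw1, w1Rw1
Branch closes: p3 and not p3 both at w1.
Every branch closes; the branch above is one of them.

Unsatisfiable (every branch closes)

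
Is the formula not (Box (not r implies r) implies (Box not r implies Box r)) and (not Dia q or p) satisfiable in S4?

1. not (Box (not r implies r) implies (Box not r implies Box r)) and (not Dia q or p), w0
2. not (Box (not r implies r) implies (Box not r implies Box r)), w0
3. not Dia q or p, w0
4. Box (not r implies r), w0
5. not (Box not r implies Box r), w0
6. Box not r, w0
7. not Box r, w0
8. not r implies r, w0
9. not r, w0
10. not Dia q, w0
11. not q, w0
12. r, w0
Accessibility: w0Rw0
Branch closes: r and not r both at w0.
(One branch shown.) All branches close.

Unsatisfiable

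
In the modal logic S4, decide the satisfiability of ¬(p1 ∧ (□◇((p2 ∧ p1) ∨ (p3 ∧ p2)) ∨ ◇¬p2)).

Satisfiable (open branch found)

1. ¬(p1 ∧ (□◇((p2 ∧ p1) ∨ (p3 ∧ p2)) ∨ ◇¬p2)), u
2. ¬(□◇((p2 ∧ p1) ∨ (p3 ∧ p2)) ∨ ◇¬p2), u
3. ¬□◇((p2 ∧ p1) ∨ (p3 ∧ p2)), u
4. ¬◇¬p2, u
5. p2, u
6. ¬◇((p2 ∧ p1) ∨ (p3 ∧ p2)), v
7. p2, v
8. ¬((p2 ∧ p1) ∨ (p3 ∧ p2)), v
9. ¬(p2 ∧ p1), v
10. ¬(p3 ∧ p2), v
11. ¬p1, v
12. ¬p3, v
Accessibility: uRu, uRv, vRv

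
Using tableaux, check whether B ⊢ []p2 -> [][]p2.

Tableau for the negation ~([]p2 -> [][]p2):
1. ~([]p2 -> [][]p2), u
2. []p2, u
3. ~[][]p2, u
4. p2, u
5. ~[]p2, v
6. p2, v
7. ~p2, w
Accessibility: uRu, uRv, vRu, vRv, vRw, wRv, wRw
The negation has an open branch (countermodel exists).

Not valid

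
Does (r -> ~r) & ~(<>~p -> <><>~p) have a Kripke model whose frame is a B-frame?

1. (r -> ~r) & ~(<>~p -> <><>~p), u
2. r -> ~r, u
3. ~(<>~p -> <><>~p), u
4. <>~p, u
5. ~<><>~p, u
6. ~<>~p, u
7. p, u
8. ~r, u
9. ~p, v
10. ~<>~p, v
11. p, v
Accessibility: uRu, uRv, vRu, vRv
Branch closes: p and ~p both at v.
(One branch shown.) All branches close.

Unsatisfiable (every branch closes)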